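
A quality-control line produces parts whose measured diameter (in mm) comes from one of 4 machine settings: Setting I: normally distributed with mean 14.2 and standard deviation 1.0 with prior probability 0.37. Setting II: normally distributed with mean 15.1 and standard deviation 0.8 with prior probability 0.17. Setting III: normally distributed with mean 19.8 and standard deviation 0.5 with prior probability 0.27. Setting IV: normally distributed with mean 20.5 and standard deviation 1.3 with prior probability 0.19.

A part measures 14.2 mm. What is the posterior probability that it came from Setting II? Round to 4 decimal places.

P(component k | x) = π_k·f_k(x) / marginal(x), where marginal(x) = Σ_j π_j·f_j(x).
Normal densities:
  L_I = (1/(1.0·√(2π)))·exp(−(14.2−14.2)²/(2·1.0²)) = 0.398942·exp(-0.00000) = 0.398942
  L_II = (1/(0.8·√(2π)))·exp(−(14.2−15.1)²/(2·0.8²)) = 0.498678·exp(-0.63281) = 0.264846
  L_III = (1/(0.5·√(2π)))·exp(−(14.2−19.8)²/(2·0.5²)) = 0.797885·exp(-62.72000) = 4.60246e-28
  L_IV = (1/(1.3·√(2π)))·exp(−(14.2−20.5)²/(2·1.3²)) = 0.306879·exp(-11.74260) = 2.43904e-06
Unnormalised posteriors:
  π_I·L_I = 0.37 × 0.398942 = 0.147609
  π_II·L_II = 0.17 × 0.264846 = 0.0450238
  π_III·L_III = 0.27 × 4.60246e-28 = 1.24266e-28
  π_IV·L_IV = 0.19 × 2.43904e-06 = 4.63417e-07
Sum: 0.147609 + 0.0450238 + 1.24266e-28 + 4.63417e-07 = 0.192633
Responsibility of Setting II: 0.0450238 / 0.192633 ≈ 0.2337

0.2337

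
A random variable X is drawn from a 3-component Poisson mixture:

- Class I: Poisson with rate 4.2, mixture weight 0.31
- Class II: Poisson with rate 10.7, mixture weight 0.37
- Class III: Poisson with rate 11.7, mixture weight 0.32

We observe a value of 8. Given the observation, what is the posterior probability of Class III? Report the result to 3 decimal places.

0.331

The responsibility of component k is P(Z=k) f_k(x) divided by Σ_j P(Z=j) f_j(x).
Poisson probabilities:
  L_I = 0.0360111
  L_II = 0.0960724
  L_III = 0.0722306
Multiply by the mixture weights:
  P(Z=I)·L_I = 0.31 × 0.0360111 = 0.0111635
  P(Z=II)·L_II = 0.37 × 0.0960724 = 0.0355468
  P(Z=III)·L_III = 0.32 × 0.0722306 = 0.0231138
Denominator: 0.0111635 + 0.0355468 + 0.0231138 = 0.069824
P(Class III | the observation) = 0.0231138 / 0.069824 ≈ 0.331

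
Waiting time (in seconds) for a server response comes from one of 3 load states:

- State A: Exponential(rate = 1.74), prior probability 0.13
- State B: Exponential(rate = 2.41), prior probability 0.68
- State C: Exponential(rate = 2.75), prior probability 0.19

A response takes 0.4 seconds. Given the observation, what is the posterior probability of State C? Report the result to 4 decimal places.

The responsibility of component k is π_k f_k(x) divided by Σ_j π_j f_j(x).
Component likelihoods at x = 0.4 seconds:
  p_A = 1.74·e^(−1.74·0.4) = 1.74·e^(−0.6960) = 0.867522
  p_B = 2.41·e^(−2.41·0.4) = 2.41·e^(−0.9640) = 0.919088
  p_C = 2.75·e^(−2.75·0.4) = 2.75·e^(−1.1000) = 0.915395
Unnormalised posteriors:
  π_A·p_A = 0.13 × 0.867522 = 0.112778
  π_B·p_B = 0.68 × 0.919088 = 0.62498
  π_C·p_C = 0.19 × 0.915395 = 0.173925
Evidence: 0.112778 + 0.62498 + 0.173925 = 0.911683
P(State C | data) = 0.173925 / 0.911683 ≈ 0.1908

0.1908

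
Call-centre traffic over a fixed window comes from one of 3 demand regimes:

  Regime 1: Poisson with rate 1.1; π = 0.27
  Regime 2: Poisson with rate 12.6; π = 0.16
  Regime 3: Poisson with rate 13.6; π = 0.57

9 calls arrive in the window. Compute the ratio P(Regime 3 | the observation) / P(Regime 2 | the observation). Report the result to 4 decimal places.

Since P(k|x) ∝ π_k f_k(x), the posterior odds are π_i f_i(x) / (π_j f_j(x)).
Component likelihoods at x = 9 calls:
  L_1 = e^(−1.1)·1.1^9/9! = 2.16295e-06
  L_2 = e^(−12.6)·12.6^9/9! = 0.0743809
  L_3 = e^(−13.6)·13.6^9/9! = 0.0544104
0.0310139 / 0.0119009 ≈ 2.6060

2.6060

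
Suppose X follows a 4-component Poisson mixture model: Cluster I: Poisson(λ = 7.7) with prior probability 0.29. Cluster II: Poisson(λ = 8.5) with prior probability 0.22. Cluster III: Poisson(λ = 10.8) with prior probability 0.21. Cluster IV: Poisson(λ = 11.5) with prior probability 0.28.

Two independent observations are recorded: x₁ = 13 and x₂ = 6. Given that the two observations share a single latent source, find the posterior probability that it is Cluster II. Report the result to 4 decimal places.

0.2570

The responsibility of component k is w_k f_k(x) divided by Σ_j w_j f_j(x).
Since both observations come from the same component, the likelihood for component k is f_k(x₁)·f_k(x₂).
  p_I = [0.0243238] × [0.131082] = 0.00318842
  p_II = [0.039506] × [0.106581] = 0.00421057
  p_III = [0.0890939] × [0.0449603] = 0.00400569
  p_IV = [0.100093] × [0.0325438] = 0.00325741
Weight by the priors:
  w_I·p_I = 0.29 × 0.00318842 = 0.000924643
  w_II·p_II = 0.22 × 0.00421057 = 0.000926325
  w_III·p_III = 0.21 × 0.00400569 = 0.000841196
  w_IV·p_IV = 0.28 × 0.00325741 = 0.000912076
Evidence: 0.000924643 + 0.000926325 + 0.000841196 + 0.000912076 = 0.00360424
P(Cluster II | x₁, x₂) ≈ 0.2570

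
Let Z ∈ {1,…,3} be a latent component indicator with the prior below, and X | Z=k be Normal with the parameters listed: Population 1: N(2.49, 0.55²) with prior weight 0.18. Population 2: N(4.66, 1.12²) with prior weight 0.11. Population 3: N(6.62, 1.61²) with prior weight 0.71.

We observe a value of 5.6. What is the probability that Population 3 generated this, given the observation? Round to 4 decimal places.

Posterior ∝ prior × likelihood, so P(k | x) ∝ P(Z=k) f_k(x); normalise over all components.
Normal densities:
  p_1 = 8.27002e-08
  p_2 = 0.250457
  p_3 = 0.202734
Multiply by the mixture weights:
  P(Z=1)·p_1 = 0.18 × 8.27002e-08 = 1.4886e-08
  P(Z=2)·p_2 = 0.11 × 0.250457 = 0.0275503
  P(Z=3)·p_3 = 0.71 × 0.202734 = 0.143941
Denominator: 1.4886e-08 + 0.0275503 + 0.143941 = 0.171492
P(Population 3 | data) ≈ 0.8393

0.8393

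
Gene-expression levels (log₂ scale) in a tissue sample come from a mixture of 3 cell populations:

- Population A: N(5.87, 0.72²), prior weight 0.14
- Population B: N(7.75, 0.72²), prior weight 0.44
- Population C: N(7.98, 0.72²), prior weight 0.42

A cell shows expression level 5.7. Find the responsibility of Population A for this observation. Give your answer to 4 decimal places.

P(component k | x) = P(Z=k)·f_k(x) / marginal(x), where marginal(x) = Σ_j P(Z=j)·f_j(x).
Evaluate each component's likelihood at the observed value:
  p_A = (1/(0.72·√(2π)))·exp(−(5.7−5.87)²/(2·0.72²)) = 0.554087·exp(-0.02787) = 0.538855
  p_B = (1/(0.72·√(2π)))·exp(−(5.7−7.75)²/(2·0.72²)) = 0.554087·exp(-4.05334) = 0.00962134
  p_C = (1/(0.72·√(2π)))·exp(−(5.7−7.98)²/(2·0.72²)) = 0.554087·exp(-5.01389) = 0.00368191
Unnormalised posteriors:
  P(Z=A)·p_A = 0.14 × 0.538855 = 0.0754397
  P(Z=B)·p_B = 0.44 × 0.00962134 = 0.00423339
  P(Z=C)·p_C = 0.42 × 0.00368191 = 0.0015464
Sum: 0.0754397 + 0.00423339 + 0.0015464 = 0.0812195
P(Population A | 5.7) = 0.0754397 / 0.0812195 ≈ 0.9288

0.9288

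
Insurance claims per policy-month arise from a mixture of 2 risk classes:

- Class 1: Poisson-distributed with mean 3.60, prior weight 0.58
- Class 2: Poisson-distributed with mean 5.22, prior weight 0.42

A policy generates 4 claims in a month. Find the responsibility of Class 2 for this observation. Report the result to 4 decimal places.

0.3878

P(component k | x) = π_k·f_k(x) / marginal(x), where marginal(x) = Σ_j π_j·f_j(x).
Evaluate each component's likelihood at the observed value:
  L_1 = e^(−3.60)·3.60^4/4! = 0.191222
  L_2 = e^(−5.22)·5.22^4/4! = 0.167284
Weight by the priors:
  π_1·L_1 = 0.58 × 0.191222 = 0.110909
  π_2·L_2 = 0.42 × 0.167284 = 0.0702591
Evidence: 0.110909 + 0.0702591 = 0.181168
So the posterior for Class 2 is 0.0702591 / 0.181168 ≈ 0.3878.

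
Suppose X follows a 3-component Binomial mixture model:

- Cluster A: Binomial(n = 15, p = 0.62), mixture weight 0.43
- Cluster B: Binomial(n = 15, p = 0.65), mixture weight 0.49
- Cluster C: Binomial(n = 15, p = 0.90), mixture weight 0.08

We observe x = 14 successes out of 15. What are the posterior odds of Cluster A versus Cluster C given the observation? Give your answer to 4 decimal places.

The posterior odds equal the prior odds times the likelihood ratio: (w_i/w_j)·(f_i(x)/f_j(x)).
Component likelihoods at x = 14 successes out of 15:
  L_A = 0.00706901
  L_B = 0.0126167
  L_C = 0.343152
Odds = (0.43/0.08) × (0.00706901/0.343152) = 5.375 × 0.0206002 ≈ 0.1107

0.1107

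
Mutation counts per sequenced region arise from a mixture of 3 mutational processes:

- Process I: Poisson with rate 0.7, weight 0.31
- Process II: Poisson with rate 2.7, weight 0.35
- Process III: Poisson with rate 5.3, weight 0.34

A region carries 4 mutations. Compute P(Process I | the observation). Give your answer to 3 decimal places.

P(component k | x) = w_k·f_k(x) / marginal(x), where marginal(x) = Σ_j w_j·f_j(x).
Component likelihoods at x = 4 mutations:
  f_I = e^(−0.7)·0.7^4/4! = 0.00496792
  f_II = e^(−2.7)·2.7^4/4! = 0.148816
  f_III = e^(−5.3)·5.3^4/4! = 0.164109
Multiply by the mixture weights:
  w_I·f_I = 0.31 × 0.00496792 = 0.00154006
  w_II·f_II = 0.35 × 0.148816 = 0.0520855
  w_III·f_III = 0.34 × 0.164109 = 0.0557969
Marginal: 0.00154006 + 0.0520855 + 0.0557969 = 0.109422
Responsibility of Process I: 0.00154006 / 0.109422 ≈ 0.014

0.014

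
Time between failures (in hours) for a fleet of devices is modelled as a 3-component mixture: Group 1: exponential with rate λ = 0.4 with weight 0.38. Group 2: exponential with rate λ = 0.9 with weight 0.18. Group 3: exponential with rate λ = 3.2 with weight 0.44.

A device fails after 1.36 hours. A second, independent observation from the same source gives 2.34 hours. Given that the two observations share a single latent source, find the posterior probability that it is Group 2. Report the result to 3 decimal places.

0.273

By Bayes' theorem, P(k | x) = w_k f_k(x) / Σ_j w_j f_j(x).
Since both observations come from the same component, the likelihood for component k is f_k(x₁)·f_k(x₂).
  f_1 = [0.232169] × [0.156877] = 0.036422
  f_2 = [0.264646] × [0.109552] = 0.0289924
  f_3 = [0.0412193] × [0.00179124] = 7.38335e-05
Weight by the priors:
  w_1·f_1 = 0.38 × 0.036422 = 0.0138404
  w_2·f_2 = 0.18 × 0.0289924 = 0.00521863
  w_3·f_3 = 0.44 × 7.38335e-05 = 3.24867e-05
Sum: 0.0138404 + 0.00521863 + 3.24867e-05 = 0.0190915
P(Group 2 | x₁,x₂) ≈ 0.273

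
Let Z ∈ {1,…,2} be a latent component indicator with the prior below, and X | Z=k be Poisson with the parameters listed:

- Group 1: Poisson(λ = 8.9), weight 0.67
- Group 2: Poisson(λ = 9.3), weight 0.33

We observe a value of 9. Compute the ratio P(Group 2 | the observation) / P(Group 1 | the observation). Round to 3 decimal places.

Only the two components matter; the odds are (π_i f_i(x)) / (π_j f_j(x)).
Evaluate each component's likelihood at the observed value:
  f_1 = 0.131682
  f_2 = 0.131113
0.0432672 / 0.0882269 ≈ 0.490

0.490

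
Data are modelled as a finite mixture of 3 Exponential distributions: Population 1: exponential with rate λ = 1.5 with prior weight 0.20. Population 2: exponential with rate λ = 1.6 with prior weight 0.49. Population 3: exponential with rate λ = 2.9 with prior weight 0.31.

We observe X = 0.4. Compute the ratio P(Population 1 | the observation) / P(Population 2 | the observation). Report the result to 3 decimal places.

0.398

Posterior odds = (π_i f_i(x)) / (π_j f_j(x)); the normalising sum cancels.
Exponential densities:
  f_1 = 0.823217
  f_2 = 0.843668
  f_3 = 0.90911
Posterior odds = (π_1·f_1) / (π_2·f_2) = (0.20·0.823217) / (0.49·0.843668) = 0.164643 / 0.413397 ≈ 0.398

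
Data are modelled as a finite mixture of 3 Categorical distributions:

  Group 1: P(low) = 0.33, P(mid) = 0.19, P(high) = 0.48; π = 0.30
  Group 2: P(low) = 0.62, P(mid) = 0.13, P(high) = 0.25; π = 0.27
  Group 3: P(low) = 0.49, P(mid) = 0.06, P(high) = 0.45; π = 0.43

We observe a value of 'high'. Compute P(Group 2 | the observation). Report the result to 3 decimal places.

P(component k | x) = π_k·f_k(x) / marginal(x), where marginal(x) = Σ_j π_j·f_j(x).
Component likelihoods at x = 'high':
  f_1 = P(high | comp) = 0.48
  f_2 = P(high | comp) = 0.25
  f_3 = P(high | comp) = 0.45
Multiply by the mixture weights:
  π_1·f_1 = 0.30 × 0.48 = 0.144
  π_2·f_2 = 0.27 × 0.25 = 0.0675
  π_3·f_3 = 0.43 × 0.45 = 0.1935
Evidence: 0.144 + 0.0675 + 0.1935 = 0.405
So the posterior for Group 2 is 0.0675 / 0.405 ≈ 0.167.

0.167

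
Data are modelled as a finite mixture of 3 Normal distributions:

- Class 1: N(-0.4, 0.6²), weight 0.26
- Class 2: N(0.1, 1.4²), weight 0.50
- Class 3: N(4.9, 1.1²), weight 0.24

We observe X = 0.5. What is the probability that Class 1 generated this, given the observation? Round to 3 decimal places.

The responsibility of component k is P(Z=k) f_k(x) divided by Σ_j P(Z=j) f_j(x).
Evaluate each component's likelihood at the observed value:
  p_1 = (1/(0.6·√(2π)))·exp(−(0.5−-0.4)²/(2·0.6²)) = 0.664904·exp(-1.12500) = 0.215863
  p_2 = (1/(1.4·√(2π)))·exp(−(0.5−0.1)²/(2·1.4²)) = 0.284959·exp(-0.04082) = 0.273562
  p_3 = (1/(1.1·√(2π)))·exp(−(0.5−4.9)²/(2·1.1²)) = 0.362675·exp(-8.00000) = 0.000121664
Multiply by the mixture weights:
  P(Z=1)·p_1 = 0.26 × 0.215863 = 0.0561243
  P(Z=2)·p_2 = 0.50 × 0.273562 = 0.136781
  P(Z=3)·p_3 = 0.24 × 0.000121664 = 2.91993e-05
Denominator: 0.0561243 + 0.136781 + 2.91993e-05 = 0.192934
P(Class 1 | 0.5) ≈ 0.291

0.291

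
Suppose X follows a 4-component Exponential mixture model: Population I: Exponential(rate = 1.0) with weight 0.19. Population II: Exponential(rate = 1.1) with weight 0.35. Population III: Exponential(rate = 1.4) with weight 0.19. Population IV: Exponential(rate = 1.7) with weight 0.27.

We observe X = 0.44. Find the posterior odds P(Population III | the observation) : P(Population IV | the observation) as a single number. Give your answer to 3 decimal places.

Posterior odds = (w_i f_i(x)) / (w_j f_j(x)); the normalising sum cancels.
Exponential densities:
  f_I = 1.0·e^(−1.0·0.44) = 1.0·e^(−0.4400) = 0.644036
  f_II = 1.1·e^(−1.1·0.44) = 1.1·e^(−0.4840) = 0.677945
  f_III = 1.4·e^(−1.4·0.44) = 1.4·e^(−0.6160) = 0.756141
  f_IV = 1.7·e^(−1.7·0.44) = 1.7·e^(−0.7480) = 0.804631
0.143667 / 0.21725 ≈ 0.661

0.661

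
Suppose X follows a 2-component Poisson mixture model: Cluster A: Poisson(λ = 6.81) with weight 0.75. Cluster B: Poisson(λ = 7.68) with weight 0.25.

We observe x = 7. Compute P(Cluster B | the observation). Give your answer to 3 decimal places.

0.245

By Bayes' theorem, P(k | x) = π_k f_k(x) / Σ_j π_j f_j(x).
Evaluate each component's likelihood at the observed value:
  p_A = 0.148612
  p_B = 0.14445
Weight by the priors:
  π_A·p_A = 0.75 × 0.148612 = 0.111459
  π_B·p_B = 0.25 × 0.14445 = 0.0361124
Denominator: 0.111459 + 0.0361124 = 0.147571
P(Cluster B | x) = 0.0361124 / 0.147571 ≈ 0.245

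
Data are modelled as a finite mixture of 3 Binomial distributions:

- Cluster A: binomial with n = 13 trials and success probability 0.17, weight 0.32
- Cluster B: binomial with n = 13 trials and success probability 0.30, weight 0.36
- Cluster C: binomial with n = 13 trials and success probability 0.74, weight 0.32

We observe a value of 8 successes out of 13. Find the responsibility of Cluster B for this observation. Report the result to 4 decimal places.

0.1038

Posterior ∝ prior × likelihood, so P(k | x) ∝ P(Z=k) f_k(x); normalise over all components.
Evaluate each component's likelihood at the observed value:
  L_A = 0.000353639
  L_B = 0.0141918
  L_C = 0.137499
Prior × likelihood for each component:
  P(Z=A)·L_A = 0.32 × 0.000353639 = 0.000113165
  P(Z=B)·L_B = 0.36 × 0.0141918 = 0.00510906
  P(Z=C)·L_C = 0.32 × 0.137499 = 0.0439996
Denominator: 0.000113165 + 0.00510906 + 0.0439996 = 0.0492219
So the posterior for Cluster B is 0.00510906 / 0.0492219 ≈ 0.1038.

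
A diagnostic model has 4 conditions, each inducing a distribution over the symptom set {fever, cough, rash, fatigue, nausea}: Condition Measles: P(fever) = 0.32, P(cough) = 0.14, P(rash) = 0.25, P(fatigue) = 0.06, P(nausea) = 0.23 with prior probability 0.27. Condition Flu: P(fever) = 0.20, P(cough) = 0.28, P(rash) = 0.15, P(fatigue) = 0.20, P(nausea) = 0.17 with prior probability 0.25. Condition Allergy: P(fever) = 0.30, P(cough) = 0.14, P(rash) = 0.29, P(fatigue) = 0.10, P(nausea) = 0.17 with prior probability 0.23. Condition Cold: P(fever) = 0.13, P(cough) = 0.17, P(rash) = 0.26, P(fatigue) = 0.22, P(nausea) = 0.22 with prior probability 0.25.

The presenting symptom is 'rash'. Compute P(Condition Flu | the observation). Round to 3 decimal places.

P(component k | x) = P(Z=k)·f_k(x) / marginal(x), where marginal(x) = Σ_j P(Z=j)·f_j(x).
Evaluate each component's likelihood at the observed value:
  p_Measles = 0.25
  p_Flu = 0.15
  p_Allergy = 0.29
  p_Cold = 0.26
Prior × likelihood for each component:
  P(Z=Measles)·p_Measles = 0.27 × 0.25 = 0.0675
  P(Z=Flu)·p_Flu = 0.25 × 0.15 = 0.0375
  P(Z=Allergy)·p_Allergy = 0.23 × 0.29 = 0.0667
  P(Z=Cold)·p_Cold = 0.25 × 0.26 = 0.065
Normaliser: 0.0675 + 0.0375 + 0.0667 + 0.065 = 0.2367
Responsibility of Condition Flu: 0.0375 / 0.2367 ≈ 0.158

0.158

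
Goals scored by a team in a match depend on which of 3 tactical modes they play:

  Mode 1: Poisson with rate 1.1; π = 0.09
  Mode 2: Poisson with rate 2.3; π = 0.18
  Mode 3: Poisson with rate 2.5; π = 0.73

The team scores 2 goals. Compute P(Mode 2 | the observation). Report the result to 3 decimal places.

0.189

By Bayes' theorem, P(k | x) = P(Z=k) f_k(x) / Σ_j P(Z=j) f_j(x).
Component likelihoods at x = 2 goals:
  p_1 = e^(−1.1)·1.1^2/2! = 0.201387
  p_2 = e^(−2.3)·2.3^2/2! = 0.265185
  p_3 = e^(−2.5)·2.5^2/2! = 0.256516
Multiply by the mixture weights:
  P(Z=1)·p_1 = 0.09 × 0.201387 = 0.0181248
  P(Z=2)·p_2 = 0.18 × 0.265185 = 0.0477332
  P(Z=3)·p_3 = 0.73 × 0.256516 = 0.187256
Evidence: 0.0181248 + 0.0477332 + 0.187256 = 0.253114
So the posterior for Mode 2 is 0.0477332 / 0.253114 ≈ 0.189.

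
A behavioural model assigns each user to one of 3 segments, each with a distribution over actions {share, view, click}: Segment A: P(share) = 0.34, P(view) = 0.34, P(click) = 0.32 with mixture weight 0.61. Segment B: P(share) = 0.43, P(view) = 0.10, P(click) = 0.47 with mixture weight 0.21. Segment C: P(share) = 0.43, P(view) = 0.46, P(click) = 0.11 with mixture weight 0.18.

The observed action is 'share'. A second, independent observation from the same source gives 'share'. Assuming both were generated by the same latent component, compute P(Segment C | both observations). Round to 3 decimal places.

0.233

By Bayes' theorem, P(k | x) = π_k f_k(x) / Σ_j π_j f_j(x).
Since both observations come from the same component, the likelihood for component k is f_k(x₁)·f_k(x₂).
  f_A = [P(share | comp) = 0.34] × [0.34] = 0.1156
  f_B = [P(share | comp) = 0.43] × [0.43] = 0.1849
  f_C = [P(share | comp) = 0.43] × [0.43] = 0.1849
Weight by the priors:
  π_A·f_A = 0.61 × 0.1156 = 0.070516
  π_B·f_B = 0.21 × 0.1849 = 0.038829
  π_C·f_C = 0.18 × 0.1849 = 0.033282
Marginal: 0.070516 + 0.038829 + 0.033282 = 0.142627
P(Segment C | x) ≈ 0.233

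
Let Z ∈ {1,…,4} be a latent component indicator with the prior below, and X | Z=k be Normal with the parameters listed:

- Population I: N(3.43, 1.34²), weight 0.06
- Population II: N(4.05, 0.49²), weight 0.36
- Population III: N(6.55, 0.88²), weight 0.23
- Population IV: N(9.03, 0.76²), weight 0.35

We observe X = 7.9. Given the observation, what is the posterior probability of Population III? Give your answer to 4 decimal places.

0.3455

P(component k | x) = π_k·f_k(x) / marginal(x), where marginal(x) = Σ_j π_j·f_j(x).
Component likelihoods at x = 7.9:
  p_I = (1/(1.34·√(2π)))·exp(−(7.9−3.43)²/(2·1.34²)) = 0.297718·exp(-5.56385) = 0.00114145
  p_II = (1/(0.49·√(2π)))·exp(−(7.9−4.05)²/(2·0.49²)) = 0.814168·exp(-30.86735) = 3.20034e-14
  p_III = (1/(0.88·√(2π)))·exp(−(7.9−6.55)²/(2·0.88²)) = 0.453344·exp(-1.17672) = 0.139761
  p_IV = (1/(0.76·√(2π)))·exp(−(7.9−9.03)²/(2·0.76²)) = 0.524924·exp(-1.10535) = 0.1738
Prior × likelihood for each component:
  π_I·p_I = 0.06 × 0.00114145 = 6.84868e-05
  π_II·p_II = 0.36 × 3.20034e-14 = 1.15212e-14
  π_III·p_III = 0.23 × 0.139761 = 0.032145
  π_IV·p_IV = 0.35 × 0.1738 = 0.0608299
Denominator: 6.84868e-05 + 1.15212e-14 + 0.032145 + 0.0608299 = 0.0930434
P(Population III | data) ≈ 0.3455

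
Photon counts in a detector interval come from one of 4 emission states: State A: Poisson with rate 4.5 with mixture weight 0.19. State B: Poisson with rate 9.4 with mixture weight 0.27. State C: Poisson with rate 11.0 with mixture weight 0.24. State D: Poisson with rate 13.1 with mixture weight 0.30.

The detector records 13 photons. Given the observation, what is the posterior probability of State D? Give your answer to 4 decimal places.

P(component k | x) = π_k·f_k(x) / marginal(x), where marginal(x) = Σ_j π_j·f_j(x).
Poisson probabilities:
  p_A = 0.00055355
  p_B = 0.0594311
  p_C = 0.0925945
  p_D = 0.109898
Prior × likelihood for each component:
  π_A·p_A = 0.19 × 0.00055355 = 0.000105175
  π_B·p_B = 0.27 × 0.0594311 = 0.0160464
  π_C·p_C = 0.24 × 0.0925945 = 0.0222227
  π_D·p_D = 0.30 × 0.109898 = 0.0329693
Sum: 0.000105175 + 0.0160464 + 0.0222227 + 0.0329693 = 0.0713436
P(State D | 13 photons) = 0.0329693 / 0.0713436 ≈ 0.4621

0.4621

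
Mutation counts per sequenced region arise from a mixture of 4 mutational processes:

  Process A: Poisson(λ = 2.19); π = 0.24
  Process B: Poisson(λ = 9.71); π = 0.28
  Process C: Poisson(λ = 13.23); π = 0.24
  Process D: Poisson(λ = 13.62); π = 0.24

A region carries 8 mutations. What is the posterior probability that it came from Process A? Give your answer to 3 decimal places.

By Bayes' theorem, P(k | x) = π_k f_k(x) / Σ_j π_j f_j(x).
Evaluate each component's likelihood at the observed value:
  L_A = e^(−2.19)·2.19^8/8! = 0.00146868
  L_B = e^(−9.71)·9.71^8/8! = 0.118914
  L_C = e^(−13.23)·13.23^8/8! = 0.0418063
  L_D = e^(−13.62)·13.62^8/8! = 0.0357113
Prior × likelihood for each component:
  π_A·L_A = 0.24 × 0.00146868 = 0.000352483
  π_B·L_B = 0.28 × 0.118914 = 0.033296
  π_C·L_C = 0.24 × 0.0418063 = 0.0100335
  π_D·L_D = 0.24 × 0.0357113 = 0.00857071
Denominator: 0.000352483 + 0.033296 + 0.0100335 + 0.00857071 = 0.0522527
P(Process A | the observation) ≈ 0.007

0.007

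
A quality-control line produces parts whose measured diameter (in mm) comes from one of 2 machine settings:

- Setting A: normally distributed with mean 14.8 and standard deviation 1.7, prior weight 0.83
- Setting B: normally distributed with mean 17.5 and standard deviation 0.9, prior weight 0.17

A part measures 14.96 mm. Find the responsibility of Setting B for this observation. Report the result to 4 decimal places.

0.0072

By Bayes' theorem, P(k | x) = w_k f_k(x) / Σ_j w_j f_j(x).
Normal densities:
  p_A = (1/(1.7·√(2π)))·exp(−(14.96−14.8)²/(2·1.7²)) = 0.234672·exp(-0.00443) = 0.233635
  p_B = (1/(0.9·√(2π)))·exp(−(14.96−17.5)²/(2·0.9²)) = 0.443269·exp(-3.98247) = 0.00826234
Prior × likelihood for each component:
  w_A·p_A = 0.83 × 0.233635 = 0.193917
  w_B·p_B = 0.17 × 0.00826234 = 0.0014046
Evidence: 0.193917 + 0.0014046 = 0.195322
P(Setting B | 14.96 mm) = 0.0014046 / 0.195322 ≈ 0.0072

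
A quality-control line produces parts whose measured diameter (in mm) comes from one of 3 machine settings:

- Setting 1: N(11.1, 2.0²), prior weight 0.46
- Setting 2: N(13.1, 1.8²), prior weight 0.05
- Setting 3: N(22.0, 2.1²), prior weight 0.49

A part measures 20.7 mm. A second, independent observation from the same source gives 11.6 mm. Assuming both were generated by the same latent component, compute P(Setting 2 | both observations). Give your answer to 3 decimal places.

Posterior ∝ prior × likelihood, so P(k | x) ∝ P(Z=k) f_k(x); normalise over all components.
Since both observations come from the same component, the likelihood for component k is f_k(x₁)·f_k(x₂).
  p_1 = [1.98065e-06] × [0.193334] = 3.82927e-07
  p_2 = [2.98208e-05] × [0.156618] = 4.67046e-06
  p_3 = [0.156847] × [8.97265e-07] = 1.40733e-07
Prior × likelihood for each component:
  P(Z=1)·p_1 = 0.46 × 3.82927e-07 = 1.76146e-07
  P(Z=2)·p_2 = 0.05 × 4.67046e-06 = 2.33523e-07
  P(Z=3)·p_3 = 0.49 × 1.40733e-07 = 6.89592e-08
Sum: 1.76146e-07 + 2.33523e-07 + 6.89592e-08 = 4.78629e-07
P(Setting 2 | x₁, x₂) = 2.33523e-07 / 4.78629e-07 ≈ 0.488

0.488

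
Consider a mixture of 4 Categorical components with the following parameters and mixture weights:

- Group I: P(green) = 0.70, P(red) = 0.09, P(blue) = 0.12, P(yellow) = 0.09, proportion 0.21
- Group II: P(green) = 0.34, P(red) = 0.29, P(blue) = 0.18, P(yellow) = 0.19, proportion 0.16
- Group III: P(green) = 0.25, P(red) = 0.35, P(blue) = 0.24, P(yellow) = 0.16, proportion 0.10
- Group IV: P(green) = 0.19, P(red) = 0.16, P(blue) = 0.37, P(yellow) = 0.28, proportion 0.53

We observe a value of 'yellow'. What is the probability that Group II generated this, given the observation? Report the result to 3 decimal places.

0.142

Posterior ∝ prior × likelihood, so P(k | x) ∝ w_k f_k(x); normalise over all components.
Evaluate each component's likelihood at the observed value:
  L_I = 0.09
  L_II = 0.19
  L_III = 0.16
  L_IV = 0.28
Unnormalised posteriors:
  w_I·L_I = 0.21 × 0.09 = 0.0189
  w_II·L_II = 0.16 × 0.19 = 0.0304
  w_III·L_III = 0.10 × 0.16 = 0.016
  w_IV·L_IV = 0.53 × 0.28 = 0.1484
Sum: 0.0189 + 0.0304 + 0.016 + 0.1484 = 0.2137
P(Group II | the observation) = 0.0304 / 0.2137 ≈ 0.142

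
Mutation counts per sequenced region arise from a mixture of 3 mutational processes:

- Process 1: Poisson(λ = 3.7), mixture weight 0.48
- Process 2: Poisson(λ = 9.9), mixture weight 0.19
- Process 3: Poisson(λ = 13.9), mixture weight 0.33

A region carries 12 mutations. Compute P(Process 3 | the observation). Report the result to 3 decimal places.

0.649

Apply Bayes' rule: the posterior for each component is proportional to its prior times its likelihood at x.
Evaluate each component's likelihood at the observed value:
  L_1 = 0.000339777
  L_2 = 0.0928475
  L_3 = 0.0998039
Prior × likelihood for each component:
  P(Z=1)·L_1 = 0.48 × 0.000339777 = 0.000163093
  P(Z=2)·L_2 = 0.19 × 0.0928475 = 0.017641
  P(Z=3)·L_3 = 0.33 × 0.0998039 = 0.0329353
Marginal: 0.000163093 + 0.017641 + 0.0329353 = 0.0507394
P(Process 3 | x) ≈ 0.649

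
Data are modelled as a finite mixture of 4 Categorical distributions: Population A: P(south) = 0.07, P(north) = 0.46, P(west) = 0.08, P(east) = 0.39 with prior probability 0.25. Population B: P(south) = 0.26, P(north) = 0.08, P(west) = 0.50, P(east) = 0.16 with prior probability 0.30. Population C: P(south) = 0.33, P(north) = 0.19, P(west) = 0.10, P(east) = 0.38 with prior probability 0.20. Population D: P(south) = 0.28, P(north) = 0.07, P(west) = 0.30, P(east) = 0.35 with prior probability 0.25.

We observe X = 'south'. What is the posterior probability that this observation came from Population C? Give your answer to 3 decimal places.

P(component k | x) = w_k·f_k(x) / marginal(x), where marginal(x) = Σ_j w_j·f_j(x).
Evaluate each component's likelihood at the observed value:
  p_A = P(south | comp) = 0.07
  p_B = P(south | comp) = 0.26
  p_C = P(south | comp) = 0.33
  p_D = P(south | comp) = 0.28
Unnormalised posteriors:
  w_A·p_A = 0.25 × 0.07 = 0.0175
  w_B·p_B = 0.30 × 0.26 = 0.078
  w_C·p_C = 0.20 × 0.33 = 0.066
  w_D·p_D = 0.25 × 0.28 = 0.07
Sum: 0.0175 + 0.078 + 0.066 + 0.07 = 0.2315
P(Population C | data) ≈ 0.285

0.285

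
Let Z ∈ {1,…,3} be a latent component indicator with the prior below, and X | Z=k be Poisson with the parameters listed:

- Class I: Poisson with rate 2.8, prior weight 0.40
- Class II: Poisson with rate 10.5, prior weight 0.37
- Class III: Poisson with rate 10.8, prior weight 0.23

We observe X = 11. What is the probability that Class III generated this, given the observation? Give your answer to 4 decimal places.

Posterior ∝ prior × likelihood, so P(k | x) ∝ P(Z=k) f_k(x); normalise over all components.
Poisson probabilities:
  L_I = 0.000126345
  L_II = 0.117987
  L_III = 0.119159
Prior × likelihood for each component:
  P(Z=I)·L_I = 0.40 × 0.000126345 = 5.0538e-05
  P(Z=II)·L_II = 0.37 × 0.117987 = 0.0436552
  P(Z=III)·L_III = 0.23 × 0.119159 = 0.0274065
Marginal: 5.0538e-05 + 0.0436552 + 0.0274065 = 0.0711122
P(Class III | data) = 0.0274065 / 0.0711122 ≈ 0.3854

0.3854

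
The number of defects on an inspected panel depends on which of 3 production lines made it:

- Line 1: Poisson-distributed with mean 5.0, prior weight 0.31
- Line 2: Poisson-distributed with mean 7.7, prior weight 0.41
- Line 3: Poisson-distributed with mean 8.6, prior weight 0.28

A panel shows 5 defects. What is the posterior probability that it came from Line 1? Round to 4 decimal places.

0.4670

Posterior ∝ prior × likelihood, so P(k | x) ∝ π_k f_k(x); normalise over all components.
Poisson probabilities:
  f_1 = e^(−5.0)·5.0^5/5! = 0.175467
  f_2 = e^(−7.7)·7.7^5/5! = 0.102142
  f_3 = e^(−8.6)·8.6^5/5! = 0.0721736
Unnormalised posteriors:
  π_1·f_1 = 0.31 × 0.175467 = 0.0543949
  π_2·f_2 = 0.41 × 0.102142 = 0.0418783
  π_3·f_3 = 0.28 × 0.0721736 = 0.0202086
Denominator: 0.0543949 + 0.0418783 + 0.0202086 = 0.116482
P(Line 1 | the observation) = 0.0543949 / 0.116482 ≈ 0.4670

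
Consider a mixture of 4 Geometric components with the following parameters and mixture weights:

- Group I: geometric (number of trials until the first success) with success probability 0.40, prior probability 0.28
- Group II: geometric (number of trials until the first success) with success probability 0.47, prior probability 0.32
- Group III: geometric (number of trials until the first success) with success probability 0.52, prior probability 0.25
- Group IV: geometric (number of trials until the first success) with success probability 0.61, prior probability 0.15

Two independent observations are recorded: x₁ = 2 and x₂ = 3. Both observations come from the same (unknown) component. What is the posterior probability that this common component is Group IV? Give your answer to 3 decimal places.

0.107

The responsibility of component k is w_k f_k(x) divided by Σ_j w_j f_j(x).
Since both observations come from the same component, the likelihood for component k is f_k(x₁)·f_k(x₂).
  p_I = [0.40·(1−0.40)^1 = 0.40·0.6 = 0.24] × [0.144] = 0.03456
  p_II = [0.47·(1−0.47)^1 = 0.47·0.53 = 0.2491] × [0.132023] = 0.0328869
  p_III = [0.52·(1−0.52)^1 = 0.52·0.48 = 0.2496] × [0.119808] = 0.0299041
  p_IV = [0.61·(1−0.61)^1 = 0.61·0.39 = 0.2379] × [0.092781] = 0.0220726
Unnormalised posteriors:
  w_I·p_I = 0.28 × 0.03456 = 0.0096768
  w_II·p_II = 0.32 × 0.0328869 = 0.0105238
  w_III·p_III = 0.25 × 0.0299041 = 0.00747602
  w_IV·p_IV = 0.15 × 0.0220726 = 0.00331089
Denominator: 0.0096768 + 0.0105238 + 0.00747602 + 0.00331089 = 0.0309875
So the posterior for Group IV is 0.00331089 / 0.0309875 ≈ 0.107.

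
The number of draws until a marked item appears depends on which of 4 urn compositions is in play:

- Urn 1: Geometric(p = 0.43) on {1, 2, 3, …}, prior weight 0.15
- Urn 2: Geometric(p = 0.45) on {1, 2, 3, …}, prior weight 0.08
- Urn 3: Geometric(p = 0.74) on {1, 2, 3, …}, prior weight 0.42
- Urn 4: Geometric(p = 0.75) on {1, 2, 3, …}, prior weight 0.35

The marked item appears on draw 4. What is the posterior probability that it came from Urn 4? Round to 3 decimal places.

Apply Bayes' rule: the posterior for each component is proportional to its prior times its likelihood at x.
Evaluate each component's likelihood at the observed value:
  L_1 = 0.079633
  L_2 = 0.0748688
  L_3 = 0.0130062
  L_4 = 0.0117188
Unnormalised posteriors:
  P(Z=1)·L_1 = 0.15 × 0.079633 = 0.0119449
  P(Z=2)·L_2 = 0.08 × 0.0748688 = 0.0059895
  P(Z=3)·L_3 = 0.42 × 0.0130062 = 0.00546262
  P(Z=4)·L_4 = 0.35 × 0.0117188 = 0.00410156
Denominator: 0.0119449 + 0.0059895 + 0.00546262 + 0.00410156 = 0.0274986
Responsibility of Urn 4: 0.00410156 / 0.0274986 ≈ 0.149

0.149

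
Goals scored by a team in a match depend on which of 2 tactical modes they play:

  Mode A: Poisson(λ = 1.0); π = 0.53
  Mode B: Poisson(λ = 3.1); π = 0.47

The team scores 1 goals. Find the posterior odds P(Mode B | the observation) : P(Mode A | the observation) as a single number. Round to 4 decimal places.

Posterior odds = (P(Z=i) f_i(x)) / (P(Z=j) f_j(x)); the normalising sum cancels.
Evaluate each component's likelihood at the observed value:
  L_A = e^(−1.0)·1.0^1/1! = 0.367879
  L_B = e^(−3.1)·3.1^1/1! = 0.139653
Odds = (0.47/0.53) × (0.139653/0.367879) = 0.886792 × 0.379615 ≈ 0.3366

0.3366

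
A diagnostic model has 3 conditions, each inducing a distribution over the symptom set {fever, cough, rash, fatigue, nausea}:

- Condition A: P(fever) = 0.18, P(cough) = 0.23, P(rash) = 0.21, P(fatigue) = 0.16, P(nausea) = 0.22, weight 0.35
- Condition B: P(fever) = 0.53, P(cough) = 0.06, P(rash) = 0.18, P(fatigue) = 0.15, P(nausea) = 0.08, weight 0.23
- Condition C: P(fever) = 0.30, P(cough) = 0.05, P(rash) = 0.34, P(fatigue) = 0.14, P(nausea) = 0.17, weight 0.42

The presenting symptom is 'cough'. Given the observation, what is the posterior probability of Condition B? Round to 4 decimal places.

By Bayes' theorem, P(k | x) = P(Z=k) f_k(x) / Σ_j P(Z=j) f_j(x).
Component likelihoods at x = 'cough':
  L_A = P(cough | comp) = 0.23
  L_B = P(cough | comp) = 0.06
  L_C = P(cough | comp) = 0.05
Unnormalised posteriors:
  P(Z=A)·L_A = 0.35 × 0.23 = 0.0805
  P(Z=B)·L_B = 0.23 × 0.06 = 0.0138
  P(Z=C)·L_C = 0.42 × 0.05 = 0.021
Evidence: 0.0805 + 0.0138 + 0.021 = 0.1153
So the posterior for Condition B is 0.0138 / 0.1153 ≈ 0.1197.

0.1197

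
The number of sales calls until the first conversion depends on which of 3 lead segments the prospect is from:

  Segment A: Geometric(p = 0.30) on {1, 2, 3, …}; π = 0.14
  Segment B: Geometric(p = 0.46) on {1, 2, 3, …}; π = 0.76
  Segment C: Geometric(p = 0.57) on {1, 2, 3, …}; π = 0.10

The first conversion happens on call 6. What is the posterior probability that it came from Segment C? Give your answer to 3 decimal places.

0.035

The responsibility of component k is w_k f_k(x) divided by Σ_j w_j f_j(x).
Evaluate each component's likelihood at the observed value:
  p_A = 0.30·(1−0.30)^5 = 0.30·0.16807 = 0.050421
  p_B = 0.46·(1−0.46)^5 = 0.46·0.0459165 = 0.0211216
  p_C = 0.57·(1−0.57)^5 = 0.57·0.0147008 = 0.00837948
Prior × likelihood for each component:
  w_A·p_A = 0.14 × 0.050421 = 0.00705894
  w_B·p_B = 0.76 × 0.0211216 = 0.0160524
  w_C·p_C = 0.10 × 0.00837948 = 0.000837948
Evidence: 0.00705894 + 0.0160524 + 0.000837948 = 0.0239493
So the posterior for Segment C is 0.000837948 / 0.0239493 ≈ 0.035.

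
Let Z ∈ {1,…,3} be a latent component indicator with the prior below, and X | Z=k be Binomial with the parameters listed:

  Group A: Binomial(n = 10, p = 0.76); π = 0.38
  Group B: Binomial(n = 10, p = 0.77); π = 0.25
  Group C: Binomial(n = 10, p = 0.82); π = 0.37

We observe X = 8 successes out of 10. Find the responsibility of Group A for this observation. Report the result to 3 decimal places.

0.374

The responsibility of component k is w_k f_k(x) divided by Σ_j w_j f_j(x).
Evaluate each component's likelihood at the observed value:
  p_A = C(10,8)·0.76^8·0.24^2 = 45·0.111303·0.0576 = 0.288499
  p_B = C(10,8)·0.77^8·0.23^2 = 45·0.123574·0.0529 = 0.294167
  p_C = C(10,8)·0.82^8·0.18^2 = 45·0.204414·0.0324 = 0.298036
Weight by the priors:
  w_A·p_A = 0.38 × 0.288499 = 0.109629
  w_B·p_B = 0.25 × 0.294167 = 0.0735418
  w_C·p_C = 0.37 × 0.298036 = 0.110273
Sum: 0.109629 + 0.0735418 + 0.110273 = 0.293444
P(Group A | 8 successes out of 10) ≈ 0.374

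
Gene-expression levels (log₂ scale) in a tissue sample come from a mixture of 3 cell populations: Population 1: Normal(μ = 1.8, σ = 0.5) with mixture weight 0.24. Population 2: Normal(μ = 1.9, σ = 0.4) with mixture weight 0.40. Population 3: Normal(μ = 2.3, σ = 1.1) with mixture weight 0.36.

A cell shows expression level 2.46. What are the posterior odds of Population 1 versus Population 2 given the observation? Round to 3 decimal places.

0.535

The posterior odds equal the prior odds times the likelihood ratio: (π_i/π_j)·(f_i(x)/f_j(x)).
Normal densities:
  p_1 = 0.333874
  p_2 = 0.374319
  p_3 = 0.358858
Odds = (0.24/0.40) × (0.333874/0.374319) = 0.6 × 0.891951 ≈ 0.535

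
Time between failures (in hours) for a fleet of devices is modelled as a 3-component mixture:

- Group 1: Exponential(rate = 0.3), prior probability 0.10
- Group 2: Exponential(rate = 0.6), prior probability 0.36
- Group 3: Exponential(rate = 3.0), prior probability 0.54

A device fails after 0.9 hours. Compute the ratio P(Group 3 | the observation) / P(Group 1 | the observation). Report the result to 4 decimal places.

The posterior odds equal the prior odds times the likelihood ratio: (P(Z=i)/P(Z=j))·(f_i(x)/f_j(x)).
Evaluate each component's likelihood at the observed value:
  f_1 = 0.3·e^(−0.3·0.9) = 0.3·e^(−0.2700) = 0.229014
  f_2 = 0.6·e^(−0.6·0.9) = 0.6·e^(−0.5400) = 0.349649
  f_3 = 3.0·e^(−3.0·0.9) = 3.0·e^(−2.7000) = 0.201617
0.108873 / 0.0229014 ≈ 4.7540

4.7540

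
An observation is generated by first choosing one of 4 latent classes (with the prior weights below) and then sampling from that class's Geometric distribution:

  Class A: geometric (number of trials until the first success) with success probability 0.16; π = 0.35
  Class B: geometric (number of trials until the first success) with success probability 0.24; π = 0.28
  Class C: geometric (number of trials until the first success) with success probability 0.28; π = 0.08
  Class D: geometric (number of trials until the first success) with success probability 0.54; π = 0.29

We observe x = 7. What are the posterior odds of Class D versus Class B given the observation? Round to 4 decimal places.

Since P(k|x) ∝ P(Z=k) f_k(x), the posterior odds are P(Z=i) f_i(x) / (P(Z=j) f_j(x)).
Evaluate each component's likelihood at the observed value:
  L_A = 0.16·(1−0.16)^6 = 0.16·0.351298 = 0.0562077
  L_B = 0.24·(1−0.24)^6 = 0.24·0.1927 = 0.046248
  L_C = 0.28·(1−0.28)^6 = 0.28·0.139314 = 0.0390079
  L_D = 0.54·(1−0.54)^6 = 0.54·0.0094743 = 0.00511612
0.00148367 / 0.0129494 ≈ 0.1146

0.1146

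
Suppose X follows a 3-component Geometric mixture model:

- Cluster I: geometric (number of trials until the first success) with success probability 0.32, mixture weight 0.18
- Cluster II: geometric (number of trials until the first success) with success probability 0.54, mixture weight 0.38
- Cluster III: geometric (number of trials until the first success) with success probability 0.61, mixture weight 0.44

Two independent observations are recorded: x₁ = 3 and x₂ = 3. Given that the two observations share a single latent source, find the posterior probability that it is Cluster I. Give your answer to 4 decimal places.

0.3106

P(component k | x) = w_k·f_k(x) / marginal(x), where marginal(x) = Σ_j w_j·f_j(x).
Since both observations come from the same component, the likelihood for component k is f_k(x₁)·f_k(x₂).
  L_I = [0.147968] × [0.147968] = 0.0218945
  L_II = [0.114264] × [0.114264] = 0.0130563
  L_III = [0.092781] × [0.092781] = 0.00860831
Unnormalised posteriors:
  w_I·L_I = 0.18 × 0.0218945 = 0.00394102
  w_II·L_II = 0.38 × 0.0130563 = 0.00496138
  w_III·L_III = 0.44 × 0.00860831 = 0.00378766
Normaliser: 0.00394102 + 0.00496138 + 0.00378766 = 0.0126901
Responsibility of Cluster I: 0.00394102 / 0.0126901 ≈ 0.3106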